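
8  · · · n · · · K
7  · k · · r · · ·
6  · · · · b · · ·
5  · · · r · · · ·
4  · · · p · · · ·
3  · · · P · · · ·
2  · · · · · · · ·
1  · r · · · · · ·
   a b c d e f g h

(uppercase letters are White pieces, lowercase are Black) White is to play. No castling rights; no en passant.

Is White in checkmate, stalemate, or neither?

White to move; white king on h8.
In check: no.
King squares — g7: attacked by Re7; h7: attacked by Re7; g8: attacked by Be6.
Legal moves for White: none.
Not in check and no legal moves → stalemate.

stalemate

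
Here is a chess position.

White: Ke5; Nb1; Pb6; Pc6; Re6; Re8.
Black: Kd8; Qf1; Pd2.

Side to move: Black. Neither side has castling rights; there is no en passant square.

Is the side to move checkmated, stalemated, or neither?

Black to move; black king on d8.
In check: yes, from the white rook on e8.
King squares — c7: attacked by Pb6; d7: attacked by Pc6; e7: attacked by Re6; c8: attacked by Re8; e8: attacked by Re6.
Legal moves for Black: none.
In check with no legal moves → checkmate.

checkmate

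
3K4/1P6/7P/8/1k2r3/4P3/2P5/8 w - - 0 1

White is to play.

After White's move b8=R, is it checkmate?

After b8=R: black king on b4; in check: yes, from the white rook on b8.
Black has 6 legal replies: Kc5, Ka5, Kc4, Ka4, Kc3, Ka3.
In check but a legal move exists → not checkmate.

no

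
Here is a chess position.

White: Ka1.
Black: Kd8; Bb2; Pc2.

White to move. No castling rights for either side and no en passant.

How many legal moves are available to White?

White to move; king on a1.
In check: yes, from the black bishop on b2.
Legal moves: Kxb2, Ka2.
Count: 2.

2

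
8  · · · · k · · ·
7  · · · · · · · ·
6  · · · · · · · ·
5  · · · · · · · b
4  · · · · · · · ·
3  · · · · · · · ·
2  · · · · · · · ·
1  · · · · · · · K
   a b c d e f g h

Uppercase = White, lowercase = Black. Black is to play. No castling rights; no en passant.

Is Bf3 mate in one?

no

After Bf3: white king on h1; in check: yes, from the black bishop on f3.
White has 2 legal replies: Kh2, Kg1.
In check but a legal move exists → not checkmate.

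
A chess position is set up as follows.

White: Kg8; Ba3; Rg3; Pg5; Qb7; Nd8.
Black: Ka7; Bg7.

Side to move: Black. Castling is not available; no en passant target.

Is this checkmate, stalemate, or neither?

Black to move; black king on a7.
In check: yes, from the white queen on b7.
King squares — a6: attacked by Qb7; b6: attacked by Qb7; b7: attacked by Nd8; a8: attacked by Qb7; b8: attacked by Qb7.
Legal moves for Black: none.
In check with no legal moves → checkmate.

checkmate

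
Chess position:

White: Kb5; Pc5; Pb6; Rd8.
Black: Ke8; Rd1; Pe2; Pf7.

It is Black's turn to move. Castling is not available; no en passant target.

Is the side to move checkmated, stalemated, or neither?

neither

Black to move; black king on e8.
In check: yes, from the white rook on d8.
King squares — d7: attacked by Rd8; e7: available; f7: own pawn; d8: available; f8: attacked by Rd8.
Legal moves for Black: Kxd8, Ke7, Rxd8.
Black is in check but has 3 legal moves → neither.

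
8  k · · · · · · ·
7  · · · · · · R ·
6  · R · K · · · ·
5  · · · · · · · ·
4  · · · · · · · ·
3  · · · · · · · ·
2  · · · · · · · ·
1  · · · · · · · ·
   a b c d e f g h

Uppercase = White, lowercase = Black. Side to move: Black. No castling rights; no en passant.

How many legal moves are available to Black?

0

Black to move; king on a8.
In check: no.
Legal moves: none.
Count: 0.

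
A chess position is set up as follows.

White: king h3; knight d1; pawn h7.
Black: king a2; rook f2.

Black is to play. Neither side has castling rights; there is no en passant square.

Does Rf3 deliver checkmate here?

no

After Rf3: white king on h3; in check: yes, from the black rook on f3.
White has 4 legal replies: Kh4, Kg4, Kh2, Kg2.
In check but a legal move exists → not checkmate.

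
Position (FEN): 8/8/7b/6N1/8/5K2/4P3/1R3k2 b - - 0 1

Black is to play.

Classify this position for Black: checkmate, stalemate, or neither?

Black to move; black king on f1.
In check: yes, from the white rook on b1.
King squares — e1: attacked by Rb1; g1: attacked by Rb1; e2: attacked by Kf3; f2: attacked by Kf3; g2: attacked by Kf3.
Legal moves for Black: none.
In check with no legal moves → checkmate.

checkmate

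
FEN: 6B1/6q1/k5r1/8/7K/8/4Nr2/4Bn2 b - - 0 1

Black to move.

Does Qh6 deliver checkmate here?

yes

After Qh6: white king on h4; in check: yes, from the black queen on h6.
King squares — g3: attacked by Nf1; h3: attacked by Qh6; g4: attacked by Rg6; g5: attacked by Rg6; h5: attacked by Qh6.
White has no legal moves → checkmate.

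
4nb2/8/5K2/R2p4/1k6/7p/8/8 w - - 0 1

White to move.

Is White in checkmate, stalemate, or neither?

neither

White to move; white king on f6.
In check: yes, from the black knight on e8.
King squares — e5: available; f5: available; g5: available; e6: available; g6: available; e7: attacked by Bf8; f7: available; g7: attacked by Ne8.
Legal moves for White: Kf7, Kg6, Ke6, Kg5, Kf5, Ke5.
White is in check but has 6 legal moves → neither.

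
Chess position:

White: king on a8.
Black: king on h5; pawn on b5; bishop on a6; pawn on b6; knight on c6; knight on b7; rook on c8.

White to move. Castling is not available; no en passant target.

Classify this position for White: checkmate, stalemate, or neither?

White to move; white king on a8.
In check: yes, from the black rook on c8.
King squares — a7: attacked by Nc6; b7: attacked by Ba6; b8: attacked by Nc6.
Legal moves for White: none.
In check with no legal moves → checkmate.

checkmate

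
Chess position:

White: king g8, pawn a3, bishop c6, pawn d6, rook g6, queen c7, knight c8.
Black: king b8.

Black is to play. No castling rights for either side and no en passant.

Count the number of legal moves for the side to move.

Black to move; king on b8.
In check: yes, from the white queen on c7.
Legal moves: none.
Count: 0.

0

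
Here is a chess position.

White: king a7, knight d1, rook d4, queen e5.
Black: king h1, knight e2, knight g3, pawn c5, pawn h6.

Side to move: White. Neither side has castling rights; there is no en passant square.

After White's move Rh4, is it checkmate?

After Rh4: black king on h1; in check: yes, from the white rook on h4.
Black has 2 legal replies: Kg2, Kg1.
In check but a legal move exists → not checkmate.

no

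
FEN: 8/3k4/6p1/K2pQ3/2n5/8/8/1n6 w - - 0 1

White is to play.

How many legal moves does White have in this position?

White to move; king on a5.
In check: yes, from the black knight on c4.
Legal moves: Ka6, Kb5, Kb4, Ka4.
Count: 4.

4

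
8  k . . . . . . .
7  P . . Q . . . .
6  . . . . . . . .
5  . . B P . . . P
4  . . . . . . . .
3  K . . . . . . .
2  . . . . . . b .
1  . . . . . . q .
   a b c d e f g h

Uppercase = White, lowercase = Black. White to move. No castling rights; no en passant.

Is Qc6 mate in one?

yes

After Qc6: black king on a8; in check: yes, from the white queen on c6.
King squares — a7: attacked by Bc5; b7: attacked by Qc6; b8: attacked by Pa7.
Black has no legal moves → checkmate.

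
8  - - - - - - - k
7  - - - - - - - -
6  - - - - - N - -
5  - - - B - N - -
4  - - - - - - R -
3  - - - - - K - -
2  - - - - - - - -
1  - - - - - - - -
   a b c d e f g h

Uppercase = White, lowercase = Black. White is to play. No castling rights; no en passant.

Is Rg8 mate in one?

yes

After Rg8: black king on h8; in check: yes, from the white rook on g8.
King squares — g7: attacked by Nf5; h7: attacked by Nf6; g8: attacked by Bd5.
Black has no legal moves → checkmate.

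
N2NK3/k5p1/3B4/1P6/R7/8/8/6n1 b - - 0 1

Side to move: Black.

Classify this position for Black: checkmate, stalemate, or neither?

checkmate

Black to move; black king on a7.
In check: yes, from the white rook on a4.
King squares — a6: attacked by Ra4; b6: attacked by Na8; b7: attacked by Nd8; a8: attacked by Ra4; b8: attacked by Bd6.
Legal moves for Black: none.
In check with no legal moves → checkmate.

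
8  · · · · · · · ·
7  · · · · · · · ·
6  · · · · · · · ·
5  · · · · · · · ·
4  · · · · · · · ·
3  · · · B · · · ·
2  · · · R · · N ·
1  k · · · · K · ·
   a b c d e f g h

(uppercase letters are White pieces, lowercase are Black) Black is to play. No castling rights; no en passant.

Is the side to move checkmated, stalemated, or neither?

stalemate

Black to move; black king on a1.
In check: no.
King squares — b1: attacked by Bd3; a2: attacked by Rd2; b2: attacked by Rd2.
Legal moves for Black: none.
Not in check and no legal moves → stalemate.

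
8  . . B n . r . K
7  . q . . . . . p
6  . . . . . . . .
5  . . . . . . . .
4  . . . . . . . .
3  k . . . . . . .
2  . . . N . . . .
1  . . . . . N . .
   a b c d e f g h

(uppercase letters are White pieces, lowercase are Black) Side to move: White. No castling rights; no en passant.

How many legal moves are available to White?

0

White to move; king on h8.
In check: yes, from the black rook on f8.
Legal moves: none.
Count: 0.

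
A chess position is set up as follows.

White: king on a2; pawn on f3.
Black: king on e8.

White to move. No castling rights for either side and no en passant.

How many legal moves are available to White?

6

White to move; king on a2.
In check: no.
Legal moves: Kb3, Ka3, Kb2, Kb1, Ka1, f4.
Count: 6.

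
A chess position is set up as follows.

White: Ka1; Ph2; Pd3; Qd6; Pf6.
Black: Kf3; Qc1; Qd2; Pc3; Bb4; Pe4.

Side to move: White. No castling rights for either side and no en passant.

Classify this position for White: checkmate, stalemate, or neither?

checkmate

White to move; white king on a1.
In check: yes, from the black queen on c1.
King squares — b1: attacked by Qc1; a2: attacked by Qd2; b2: attacked by Qc1.
Legal moves for White: none.
In check with no legal moves → checkmate.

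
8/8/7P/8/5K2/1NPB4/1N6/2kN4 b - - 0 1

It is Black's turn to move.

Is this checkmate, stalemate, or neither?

checkmate

Black to move; black king on c1.
In check: yes, from the white knight on b3.
King squares — b1: attacked by Bd3; d1: attacked by Nb2; b2: attacked by Nd1; c2: attacked by Bd3; d2: attacked by Nb3.
Legal moves for Black: none.
In check with no legal moves → checkmate.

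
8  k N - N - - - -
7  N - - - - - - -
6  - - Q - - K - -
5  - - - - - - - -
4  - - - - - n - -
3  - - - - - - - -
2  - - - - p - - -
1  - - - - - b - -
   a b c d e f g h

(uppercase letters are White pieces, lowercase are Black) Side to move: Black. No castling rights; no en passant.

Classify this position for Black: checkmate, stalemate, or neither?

neither

Black to move; black king on a8.
In check: yes, from the white queen on c6.
Legal moves for Black: Kxb8, Kxa7.
Black is in check but has 2 legal moves → neither.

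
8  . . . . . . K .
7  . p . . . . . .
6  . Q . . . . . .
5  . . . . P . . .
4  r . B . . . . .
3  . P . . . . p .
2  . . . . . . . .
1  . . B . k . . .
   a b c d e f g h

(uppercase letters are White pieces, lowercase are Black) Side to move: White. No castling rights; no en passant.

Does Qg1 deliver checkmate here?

yes

After Qg1: black king on e1; in check: yes, from the white queen on g1.
King squares — d1: attacked by Qg1; f1: attacked by Qg1; d2: attacked by Bc1; e2: attacked by Bc4; f2: attacked by Qg1.
Black has no legal moves → checkmate.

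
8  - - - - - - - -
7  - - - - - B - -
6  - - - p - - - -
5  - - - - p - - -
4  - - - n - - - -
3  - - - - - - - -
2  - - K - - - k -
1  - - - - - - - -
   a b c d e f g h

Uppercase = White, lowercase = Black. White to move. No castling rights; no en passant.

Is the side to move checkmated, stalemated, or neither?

neither

White to move; white king on c2.
In check: yes, from the black knight on d4.
King squares — b1: available; c1: available; d1: available; b2: available; d2: available; b3: attacked by Nd4; c3: available; d3: available.
Legal moves for White: Kd3, Kc3, Kd2, Kb2, Kd1, Kc1, Kb1.
White is in check but has 7 legal moves → neither.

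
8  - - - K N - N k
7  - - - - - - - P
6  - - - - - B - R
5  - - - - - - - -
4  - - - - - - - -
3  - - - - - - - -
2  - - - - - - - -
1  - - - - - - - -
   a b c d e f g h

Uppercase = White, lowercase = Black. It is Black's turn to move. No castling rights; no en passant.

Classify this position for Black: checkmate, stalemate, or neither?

checkmate

Black to move; black king on h8.
In check: yes, from the white bishop on f6.
King squares — g7: attacked by Bf6; h7: attacked by Rh6; g8: attacked by Ph7.
Legal moves for Black: none.
In check with no legal moves → checkmate.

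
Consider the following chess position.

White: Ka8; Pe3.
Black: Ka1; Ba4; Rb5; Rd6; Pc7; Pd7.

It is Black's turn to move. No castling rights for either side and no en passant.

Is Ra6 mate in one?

yes

After Ra6: white king on a8; in check: yes, from the black rook on a6.
King squares — a7: attacked by Ra6; b7: attacked by Rb5; b8: attacked by Rb5.
White has no legal moves → checkmate.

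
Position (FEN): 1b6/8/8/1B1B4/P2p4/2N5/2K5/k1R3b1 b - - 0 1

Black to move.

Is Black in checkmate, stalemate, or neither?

checkmate

Black to move; black king on a1.
In check: yes, from the white rook on c1.
King squares — b1: attacked by Rc1; a2: attacked by Nc3; b2: attacked by Kc2.
Legal moves for Black: none.
In check with no legal moves → checkmate.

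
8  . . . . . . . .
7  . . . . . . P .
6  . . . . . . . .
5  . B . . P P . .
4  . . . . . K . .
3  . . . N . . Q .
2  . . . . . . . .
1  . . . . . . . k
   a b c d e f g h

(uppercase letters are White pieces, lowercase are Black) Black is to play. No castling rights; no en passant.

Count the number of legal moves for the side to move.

0

Black to move; king on h1.
In check: no.
Legal moves: none.
Count: 0.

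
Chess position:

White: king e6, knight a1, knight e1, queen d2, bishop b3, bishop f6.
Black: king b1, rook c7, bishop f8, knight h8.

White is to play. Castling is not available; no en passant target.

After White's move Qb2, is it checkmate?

After Qb2: black king on b1; in check: yes, from the white queen on b2.
King squares — a1: attacked by Qb2; c1: attacked by Qb2; a2: attacked by Qb2; b2: attacked by Bf6; c2: attacked by Na1.
Black has no legal moves → checkmate.

yes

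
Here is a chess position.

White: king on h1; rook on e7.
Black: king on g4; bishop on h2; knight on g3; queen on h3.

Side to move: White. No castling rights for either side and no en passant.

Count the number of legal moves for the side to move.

0

White to move; king on h1.
In check: yes, from the black knight on g3.
Legal moves: none.
Count: 0.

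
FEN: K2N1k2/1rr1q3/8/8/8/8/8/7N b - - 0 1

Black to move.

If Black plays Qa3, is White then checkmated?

After Qa3: white king on a8; in check: yes, from the black queen on a3.
King squares — a7: attacked by Qa3; b7: attacked by Rc7; b8: attacked by Rb7.
White has no legal moves → checkmate.

yes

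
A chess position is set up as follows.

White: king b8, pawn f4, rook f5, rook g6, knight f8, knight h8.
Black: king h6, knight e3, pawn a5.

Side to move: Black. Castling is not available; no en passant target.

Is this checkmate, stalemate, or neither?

checkmate

Black to move; black king on h6.
In check: yes, from the white rook on g6.
King squares — g5: attacked by Pf4; h5: attacked by Rf5; g6: attacked by Nf8; g7: attacked by Rg6; h7: attacked by Nf8.
Legal moves for Black: none.
In check with no legal moves → checkmate.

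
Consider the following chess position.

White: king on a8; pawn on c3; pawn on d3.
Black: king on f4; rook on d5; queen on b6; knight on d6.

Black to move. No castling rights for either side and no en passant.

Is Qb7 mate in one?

After Qb7: white king on a8; in check: yes, from the black queen on b7.
King squares — a7: attacked by Qb7; b7: attacked by Nd6; b8: attacked by Qb7.
White has no legal moves → checkmate.

yes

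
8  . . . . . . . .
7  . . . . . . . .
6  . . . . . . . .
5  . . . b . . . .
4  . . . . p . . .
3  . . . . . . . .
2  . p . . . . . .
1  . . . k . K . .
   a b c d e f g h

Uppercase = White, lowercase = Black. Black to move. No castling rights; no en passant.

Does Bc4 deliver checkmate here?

no

After Bc4: white king on f1; in check: yes, from the black bishop on c4.
White has 3 legal replies: Kg2, Kf2, Kg1.
In check but a legal move exists → not checkmate.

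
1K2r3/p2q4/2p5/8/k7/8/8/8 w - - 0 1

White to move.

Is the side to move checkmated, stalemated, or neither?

White to move; white king on b8.
In check: yes, from the black rook on e8.
King squares — a7: attacked by Qd7; b7: attacked by Qd7; c7: attacked by Qd7; a8: attacked by Re8; c8: attacked by Qd7.
Legal moves for White: none.
In check with no legal moves → checkmate.

checkmate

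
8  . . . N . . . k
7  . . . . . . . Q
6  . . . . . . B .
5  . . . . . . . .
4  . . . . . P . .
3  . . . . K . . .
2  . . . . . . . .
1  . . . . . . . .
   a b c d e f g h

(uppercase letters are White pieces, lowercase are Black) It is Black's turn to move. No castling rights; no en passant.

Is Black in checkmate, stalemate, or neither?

checkmate

Black to move; black king on h8.
In check: yes, from the white queen on h7.
King squares — g7: attacked by Qh7; h7: attacked by Bg6; g8: attacked by Qh7.
Legal moves for Black: none.
In check with no legal moves → checkmate.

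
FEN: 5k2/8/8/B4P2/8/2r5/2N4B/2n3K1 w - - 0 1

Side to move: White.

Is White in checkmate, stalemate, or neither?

neither

White to move; white king on g1.
In check: no.
Legal moves for White include: Bd8, Bac7, Bb6, Bb4+, Bxc3, Bb8, Bhc7, Bd6+, Be5, Bf4, Bg3, Nd4, Nb4, Ne3, Na3, Ne1, Na1, Kg2, ... (list truncated; more exist).
White has legal moves and is not in check → neither.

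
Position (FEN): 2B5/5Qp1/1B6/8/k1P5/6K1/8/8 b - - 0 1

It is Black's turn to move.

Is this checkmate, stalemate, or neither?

Black to move; black king on a4.
In check: no.
Legal moves for Black: Kb4, Kb3, Ka3, g6, g5.
Black has 5 legal moves and is not in check → neither.

neither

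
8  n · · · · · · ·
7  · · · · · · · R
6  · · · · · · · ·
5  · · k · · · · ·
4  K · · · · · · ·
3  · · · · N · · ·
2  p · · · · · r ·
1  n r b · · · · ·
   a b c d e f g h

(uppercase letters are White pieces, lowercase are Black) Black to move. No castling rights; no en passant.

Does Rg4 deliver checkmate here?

After Rg4: white king on a4; in check: yes, from the black rook on g4.
White has 3 legal replies: Ka5, Nxg4, Nc4.
In check but a legal move exists → not checkmate.

no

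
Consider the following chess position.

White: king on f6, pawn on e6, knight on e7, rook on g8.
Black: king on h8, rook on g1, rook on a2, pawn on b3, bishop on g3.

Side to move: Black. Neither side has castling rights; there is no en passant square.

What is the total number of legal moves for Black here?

1

Black to move; king on h8.
In check: yes, from the white rook on g8.
Legal moves: Kh7.
Count: 1.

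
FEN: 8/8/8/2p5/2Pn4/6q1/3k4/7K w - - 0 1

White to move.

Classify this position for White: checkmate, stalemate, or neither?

stalemate

White to move; white king on h1.
In check: no.
King squares — g1: attacked by Qg3; g2: attacked by Qg3; h2: attacked by Qg3.
Legal moves for White: none.
Not in check and no legal moves → stalemate.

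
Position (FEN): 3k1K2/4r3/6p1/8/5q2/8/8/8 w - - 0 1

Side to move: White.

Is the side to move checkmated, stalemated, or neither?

White to move; white king on f8.
In check: yes, from the black queen on f4.
King squares — e7: attacked by Kd8; f7: attacked by Qf4; g7: attacked by Re7; e8: attacked by Re7; g8: available.
Legal moves for White: Kg8.
White is in check but has 1 legal move → neither.

neither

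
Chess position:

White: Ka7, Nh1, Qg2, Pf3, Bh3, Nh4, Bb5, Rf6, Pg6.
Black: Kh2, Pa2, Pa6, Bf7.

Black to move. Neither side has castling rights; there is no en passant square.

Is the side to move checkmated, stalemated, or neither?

checkmate

Black to move; black king on h2.
In check: yes, from the white queen on g2.
King squares — g1: attacked by Qg2; h1: attacked by Qg2; g2: attacked by Bh3; g3: attacked by Nh1; h3: attacked by Qg2.
Legal moves for Black: none.
In check with no legal moves → checkmate.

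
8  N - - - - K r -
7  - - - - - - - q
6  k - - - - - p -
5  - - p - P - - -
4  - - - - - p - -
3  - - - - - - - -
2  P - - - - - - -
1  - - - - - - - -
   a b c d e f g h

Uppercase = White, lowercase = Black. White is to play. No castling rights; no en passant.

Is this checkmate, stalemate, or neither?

checkmate

White to move; white king on f8.
In check: yes, from the black rook on g8.
King squares — e7: attacked by Qh7; f7: attacked by Qh7; g7: attacked by Qh7; e8: attacked by Rg8; g8: attacked by Qh7.
Legal moves for White: none.
In check with no legal moves → checkmate.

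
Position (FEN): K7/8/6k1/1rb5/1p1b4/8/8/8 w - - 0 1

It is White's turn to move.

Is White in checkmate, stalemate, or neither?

stalemate

White to move; white king on a8.
In check: no.
King squares — a7: attacked by Bc5; b7: attacked by Rb5; b8: attacked by Rb5.
Legal moves for White: none.
Not in check and no legal moves → stalemate.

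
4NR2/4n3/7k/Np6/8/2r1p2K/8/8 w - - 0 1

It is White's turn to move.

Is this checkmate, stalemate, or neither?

White to move; white king on h3.
In check: no.
Legal moves for White include: Rh8+, Rg8, Rf7, Rf6+, Rf5, Rf4, Rf3, Rf2, Rf1, Ng7, Nc7, Nf6, Nd6, Nb7, Nc6, Nc4, Nb3, Kh4, ... (list truncated; more exist).
White has legal moves and is not in check → neither.

neither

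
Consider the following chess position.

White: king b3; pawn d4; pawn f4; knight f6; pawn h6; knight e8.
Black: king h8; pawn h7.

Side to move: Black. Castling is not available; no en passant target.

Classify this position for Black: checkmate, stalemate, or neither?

Black to move; black king on h8.
In check: no.
King squares — g7: attacked by Ph6; h7: own pawn; g8: attacked by Nf6.
Legal moves for Black: none.
Not in check and no legal moves → stalemate.

stalemate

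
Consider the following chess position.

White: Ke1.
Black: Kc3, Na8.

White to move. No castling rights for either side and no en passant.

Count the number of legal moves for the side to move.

White to move; king on e1.
In check: no.
Legal moves: Kf2, Ke2, Kf1, Kd1.
Count: 4.

4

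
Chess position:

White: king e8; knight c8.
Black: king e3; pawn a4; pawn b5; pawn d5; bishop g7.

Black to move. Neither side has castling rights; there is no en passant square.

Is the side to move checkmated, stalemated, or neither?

Black to move; black king on e3.
In check: no.
Legal moves for Black include: Bh8, Bf8, Bh6, Bf6, Be5, Bd4, Bc3, Bb2, Ba1, Kf4, Ke4, Kd4, Kf3, Kd3, Kf2, Ke2, Kd2, d4, ... (list truncated; more exist).
Black has legal moves and is not in check → neither.

neither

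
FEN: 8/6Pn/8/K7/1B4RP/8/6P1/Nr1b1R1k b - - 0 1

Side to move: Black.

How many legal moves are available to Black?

Black to move; king on h1.
In check: yes, from the white rook on f1.
Legal moves: Kh2.
Count: 1.

1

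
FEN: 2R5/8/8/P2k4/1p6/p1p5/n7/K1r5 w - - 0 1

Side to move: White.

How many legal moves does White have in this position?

1

White to move; king on a1.
In check: yes, from the black rook on c1.
Legal moves: Kxa2.
Count: 1.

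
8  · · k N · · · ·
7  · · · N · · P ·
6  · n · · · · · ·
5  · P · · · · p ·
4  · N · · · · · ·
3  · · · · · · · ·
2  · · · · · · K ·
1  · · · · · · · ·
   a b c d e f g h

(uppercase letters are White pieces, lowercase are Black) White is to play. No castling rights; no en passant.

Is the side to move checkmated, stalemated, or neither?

White to move; white king on g2.
In check: no.
Legal moves for White include: Nf7, Nb7, Ne6, Ndc6, Nf8, Nb8, Nf6, Nxb6+, Ne5, Nc5, Nbc6, Na6, Nd5, Nd3, Nc2, Na2, Kh3, Kg3, ... (list truncated; more exist).
White has legal moves and is not in check → neither.

neither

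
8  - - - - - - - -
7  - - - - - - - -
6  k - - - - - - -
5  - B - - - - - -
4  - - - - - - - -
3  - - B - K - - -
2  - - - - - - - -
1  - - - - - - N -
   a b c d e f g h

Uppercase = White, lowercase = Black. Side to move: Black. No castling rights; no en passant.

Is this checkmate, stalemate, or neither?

neither

Black to move; black king on a6.
In check: yes, from the white bishop on b5.
King squares — a5: attacked by Bc3; b5: available; b6: available; a7: available; b7: available.
Legal moves for Black: Kb7, Ka7, Kb6, Kxb5.
Black is in check but has 4 legal moves → neither.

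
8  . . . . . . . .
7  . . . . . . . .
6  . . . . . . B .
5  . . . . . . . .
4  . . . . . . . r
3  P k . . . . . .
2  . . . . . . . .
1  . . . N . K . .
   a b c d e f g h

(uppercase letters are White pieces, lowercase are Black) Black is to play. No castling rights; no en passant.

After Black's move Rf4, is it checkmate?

no

After Rf4: white king on f1; in check: yes, from the black rook on f4.
White has 5 legal replies: Kg2, Ke2, Kg1, Ke1, Nf2.
In check but a legal move exists → not checkmate.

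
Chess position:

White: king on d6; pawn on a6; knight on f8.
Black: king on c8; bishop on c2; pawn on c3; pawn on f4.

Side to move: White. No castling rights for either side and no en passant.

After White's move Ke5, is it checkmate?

After Ke5: black king on c8; in check: no.
Black is not in check, so this cannot be checkmate.

no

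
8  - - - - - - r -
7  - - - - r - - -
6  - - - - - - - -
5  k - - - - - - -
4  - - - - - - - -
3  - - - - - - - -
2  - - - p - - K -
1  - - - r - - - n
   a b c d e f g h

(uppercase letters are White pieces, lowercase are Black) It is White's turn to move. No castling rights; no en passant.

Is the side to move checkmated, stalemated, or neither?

White to move; white king on g2.
In check: yes, from the black rook on g8.
King squares — f1: attacked by Rd1; g1: attacked by Rd1; h1: attacked by Rd1; f2: attacked by Nh1; h2: available; f3: available; g3: attacked by Nh1; h3: available.
Legal moves for White: Kh3, Kf3, Kh2.
White is in check but has 3 legal moves → neither.

neither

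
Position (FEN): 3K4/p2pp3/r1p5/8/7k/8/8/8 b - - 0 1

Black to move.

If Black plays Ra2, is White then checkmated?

After Ra2: white king on d8; in check: no.
White is not in check, so this cannot be checkmate.

no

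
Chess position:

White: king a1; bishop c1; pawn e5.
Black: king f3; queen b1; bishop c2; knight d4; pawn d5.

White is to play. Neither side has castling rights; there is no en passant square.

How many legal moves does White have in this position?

0

White to move; king on a1.
In check: yes, from the black queen on b1.
Legal moves: none.
Count: 0.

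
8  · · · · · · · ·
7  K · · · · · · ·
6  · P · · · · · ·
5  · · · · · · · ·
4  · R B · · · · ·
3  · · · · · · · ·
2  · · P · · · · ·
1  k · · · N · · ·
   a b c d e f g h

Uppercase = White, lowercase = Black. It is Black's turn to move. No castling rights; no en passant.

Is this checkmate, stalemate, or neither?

stalemate

Black to move; black king on a1.
In check: no.
King squares — b1: attacked by Rb4; a2: attacked by Bc4; b2: attacked by Rb4.
Legal moves for Black: none.
Not in check and no legal moves → stalemate.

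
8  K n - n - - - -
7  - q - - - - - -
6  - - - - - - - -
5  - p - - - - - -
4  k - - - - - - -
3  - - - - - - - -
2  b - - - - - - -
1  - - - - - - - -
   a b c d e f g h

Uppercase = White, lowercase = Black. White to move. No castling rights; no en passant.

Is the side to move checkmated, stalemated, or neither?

checkmate

White to move; white king on a8.
In check: yes, from the black queen on b7.
King squares — a7: attacked by Qb7; b7: attacked by Nd8; b8: attacked by Qb7.
Legal moves for White: none.
In check with no legal moves → checkmate.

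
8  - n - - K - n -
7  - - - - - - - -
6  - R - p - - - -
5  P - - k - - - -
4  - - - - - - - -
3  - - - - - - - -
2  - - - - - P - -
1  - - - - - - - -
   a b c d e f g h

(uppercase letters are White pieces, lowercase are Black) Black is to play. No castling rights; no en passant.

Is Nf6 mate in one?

After Nf6: white king on e8; in check: yes, from the black knight on f6.
White has 4 legal replies: Kf8, Kd8, Kf7, Ke7.
In check but a legal move exists → not checkmate.

no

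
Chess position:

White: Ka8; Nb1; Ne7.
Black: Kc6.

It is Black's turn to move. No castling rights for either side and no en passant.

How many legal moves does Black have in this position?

6

Black to move; king on c6.
In check: yes, from the white knight on e7.
Legal moves: Kd7, Kc7, Kd6, Kb6, Kc5, Kb5.
Count: 6.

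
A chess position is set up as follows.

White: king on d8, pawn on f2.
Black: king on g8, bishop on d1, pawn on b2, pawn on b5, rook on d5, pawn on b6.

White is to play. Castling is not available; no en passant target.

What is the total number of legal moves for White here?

White to move; king on d8.
In check: yes, from the black rook on d5.
Legal moves: Ke8, Kc8, Ke7, Kc7.
Count: 4.

4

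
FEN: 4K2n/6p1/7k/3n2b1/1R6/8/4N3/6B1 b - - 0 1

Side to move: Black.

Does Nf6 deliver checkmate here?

no

After Nf6: white king on e8; in check: yes, from the black knight on f6.
White has 3 legal replies: Kf8, Kd8, Ke7.
In check but a legal move exists → not checkmate.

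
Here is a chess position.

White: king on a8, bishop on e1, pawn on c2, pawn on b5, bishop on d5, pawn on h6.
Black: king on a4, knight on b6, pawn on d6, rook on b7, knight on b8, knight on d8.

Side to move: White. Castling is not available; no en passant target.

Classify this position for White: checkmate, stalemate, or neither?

White to move; white king on a8.
In check: yes, from the black knight on b6.
King squares — a7: attacked by Rb7; b7: attacked by Nd8; b8: attacked by Rb7.
Legal moves for White: none.
In check with no legal moves → checkmate.

checkmate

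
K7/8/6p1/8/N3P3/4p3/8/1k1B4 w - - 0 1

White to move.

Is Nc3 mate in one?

After Nc3: black king on b1; in check: yes, from the white knight on c3.
Black has 3 legal replies: Kb2, Kc1, Ka1.
In check but a legal move exists → not checkmate.

no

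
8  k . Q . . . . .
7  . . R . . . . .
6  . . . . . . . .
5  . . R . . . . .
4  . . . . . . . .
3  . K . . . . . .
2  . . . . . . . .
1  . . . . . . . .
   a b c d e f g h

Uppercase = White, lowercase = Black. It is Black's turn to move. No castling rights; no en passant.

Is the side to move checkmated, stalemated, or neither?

Black to move; black king on a8.
In check: yes, from the white queen on c8.
King squares — a7: attacked by Rc7; b7: attacked by Rc7; b8: attacked by Qc8.
Legal moves for Black: none.
In check with no legal moves → checkmate.

checkmate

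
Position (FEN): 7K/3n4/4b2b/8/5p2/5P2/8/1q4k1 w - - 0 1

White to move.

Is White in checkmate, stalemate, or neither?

stalemate

White to move; white king on h8.
In check: no.
King squares — g7: attacked by Bh6; h7: attacked by Qb1; g8: attacked by Be6.
Legal moves for White: none.
Not in check and no legal moves → stalemate.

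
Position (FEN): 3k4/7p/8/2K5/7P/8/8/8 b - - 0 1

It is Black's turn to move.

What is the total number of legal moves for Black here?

Black to move; king on d8.
In check: no.
Legal moves: Ke8, Kc8, Ke7, Kd7, Kc7, h6, h5.
Count: 7.

7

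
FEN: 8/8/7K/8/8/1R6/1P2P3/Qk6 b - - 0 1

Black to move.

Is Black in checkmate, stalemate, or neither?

Black to move; black king on b1.
In check: yes, from the white queen on a1.
Legal moves for Black: Kc2, Kxa1.
Black is in check but has 2 legal moves → neither.

neither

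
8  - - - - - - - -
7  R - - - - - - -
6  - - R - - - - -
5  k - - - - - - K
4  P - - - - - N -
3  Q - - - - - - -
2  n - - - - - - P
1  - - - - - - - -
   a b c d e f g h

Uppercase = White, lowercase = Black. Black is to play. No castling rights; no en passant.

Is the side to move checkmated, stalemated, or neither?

Black to move; black king on a5.
In check: yes, from the white rook on a7.
King squares — a4: attacked by Qa3; b4: attacked by Qa3; b5: attacked by Pa4; a6: attacked by Rc6; b6: attacked by Rc6.
Legal moves for Black: none.
In check with no legal moves → checkmate.

checkmate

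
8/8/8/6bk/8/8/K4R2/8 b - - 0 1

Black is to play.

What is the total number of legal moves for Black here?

13

Black to move; king on h5.
In check: no.
Legal moves: Kh6, Kg6, Kh4, Kg4, Bd8, Be7, Bh6, Bf6, Bh4, Bf4, Be3, Bd2, Bc1.
Count: 13.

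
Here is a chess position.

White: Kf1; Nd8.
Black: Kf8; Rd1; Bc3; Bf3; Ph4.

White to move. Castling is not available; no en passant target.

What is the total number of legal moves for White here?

1

White to move; king on f1.
In check: yes, from the black rook on d1.
Legal moves: Kf2.
Count: 1.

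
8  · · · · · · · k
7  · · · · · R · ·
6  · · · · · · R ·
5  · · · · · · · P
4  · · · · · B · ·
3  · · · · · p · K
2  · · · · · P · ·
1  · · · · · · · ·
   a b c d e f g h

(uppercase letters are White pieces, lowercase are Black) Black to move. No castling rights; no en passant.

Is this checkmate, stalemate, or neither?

stalemate

Black to move; black king on h8.
In check: no.
King squares — g7: attacked by Rg6; h7: attacked by Rf7; g8: attacked by Rg6.
Legal moves for Black: none.
Not in check and no legal moves → stalemate.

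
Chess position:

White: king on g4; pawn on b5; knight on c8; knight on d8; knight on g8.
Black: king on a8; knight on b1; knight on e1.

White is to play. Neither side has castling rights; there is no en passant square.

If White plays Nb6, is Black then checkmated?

no

After Nb6: black king on a8; in check: yes, from the white knight on b6.
Black has 2 legal replies: Kb8, Ka7.
In check but a legal move exists → not checkmate.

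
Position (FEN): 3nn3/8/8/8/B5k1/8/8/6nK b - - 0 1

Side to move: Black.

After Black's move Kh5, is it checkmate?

no

After Kh5: white king on h1; in check: no.
White is not in check, so this cannot be checkmate.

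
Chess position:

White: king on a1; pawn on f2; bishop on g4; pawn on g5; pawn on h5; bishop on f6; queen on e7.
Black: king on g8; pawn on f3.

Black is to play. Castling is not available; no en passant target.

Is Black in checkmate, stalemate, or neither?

stalemate

Black to move; black king on g8.
In check: no.
King squares — f7: attacked by Qe7; g7: attacked by Bf6; h7: attacked by Qe7; f8: attacked by Qe7; h8: attacked by Bf6.
Legal moves for Black: none.
Not in check and no legal moves → stalemate.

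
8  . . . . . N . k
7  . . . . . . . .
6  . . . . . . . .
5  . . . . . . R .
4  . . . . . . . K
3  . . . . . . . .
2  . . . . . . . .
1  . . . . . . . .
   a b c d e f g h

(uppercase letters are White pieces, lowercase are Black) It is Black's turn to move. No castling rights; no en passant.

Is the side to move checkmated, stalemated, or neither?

stalemate

Black to move; black king on h8.
In check: no.
King squares — g7: attacked by Rg5; h7: attacked by Nf8; g8: attacked by Rg5.
Legal moves for Black: none.
Not in check and no legal moves → stalemate.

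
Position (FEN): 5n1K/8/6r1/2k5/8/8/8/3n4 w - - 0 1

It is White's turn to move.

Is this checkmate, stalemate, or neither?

stalemate

White to move; white king on h8.
In check: no.
King squares — g7: attacked by Rg6; h7: attacked by Nf8; g8: attacked by Rg6.
Legal moves for White: none.
Not in check and no legal moves → stalemate.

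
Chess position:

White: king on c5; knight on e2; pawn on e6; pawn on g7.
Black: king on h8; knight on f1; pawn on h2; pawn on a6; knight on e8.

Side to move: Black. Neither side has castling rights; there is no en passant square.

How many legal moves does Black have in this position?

4

Black to move; king on h8.
In check: yes, from the white pawn on g7.
Legal moves: Kg8, Kh7, Kxg7, Nxg7.
Count: 4.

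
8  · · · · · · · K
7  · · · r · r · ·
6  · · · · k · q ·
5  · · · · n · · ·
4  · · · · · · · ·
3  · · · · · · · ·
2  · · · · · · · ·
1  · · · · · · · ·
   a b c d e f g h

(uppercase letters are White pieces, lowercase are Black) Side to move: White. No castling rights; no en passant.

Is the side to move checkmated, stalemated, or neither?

White to move; white king on h8.
In check: no.
King squares — g7: attacked by Qg6; h7: attacked by Qg6; g8: attacked by Qg6.
Legal moves for White: none.
Not in check and no legal moves → stalemate.

stalemate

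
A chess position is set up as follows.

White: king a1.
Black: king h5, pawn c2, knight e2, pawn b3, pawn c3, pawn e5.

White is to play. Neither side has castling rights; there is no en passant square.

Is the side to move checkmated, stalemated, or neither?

stalemate

White to move; white king on a1.
In check: no.
King squares — b1: attacked by Pc2; a2: attacked by Pb3; b2: attacked by Pc3.
Legal moves for White: none.
Not in check and no legal moves → stalemate.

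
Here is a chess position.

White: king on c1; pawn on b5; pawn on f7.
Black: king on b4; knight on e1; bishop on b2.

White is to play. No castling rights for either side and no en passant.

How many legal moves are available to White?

4

White to move; king on c1.
In check: yes, from the black bishop on b2.
Legal moves: Kd2, Kxb2, Kd1, Kb1.
Count: 4.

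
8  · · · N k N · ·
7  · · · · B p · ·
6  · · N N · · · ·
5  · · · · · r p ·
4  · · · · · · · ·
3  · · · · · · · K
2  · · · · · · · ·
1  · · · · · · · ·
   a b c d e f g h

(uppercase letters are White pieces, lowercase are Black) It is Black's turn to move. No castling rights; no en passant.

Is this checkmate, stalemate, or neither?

checkmate

Black to move; black king on e8.
In check: yes, from the white knight on d6.
King squares — d7: attacked by Nf8; e7: attacked by Nc6; f7: own pawn; d8: attacked by Nc6; f8: attacked by Be7.
Legal moves for Black: none.
In check with no legal moves → checkmate.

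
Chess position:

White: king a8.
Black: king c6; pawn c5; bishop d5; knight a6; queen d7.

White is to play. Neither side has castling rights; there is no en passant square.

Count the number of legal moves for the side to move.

0

White to move; king on a8.
In check: no.
Legal moves: none.
Count: 0.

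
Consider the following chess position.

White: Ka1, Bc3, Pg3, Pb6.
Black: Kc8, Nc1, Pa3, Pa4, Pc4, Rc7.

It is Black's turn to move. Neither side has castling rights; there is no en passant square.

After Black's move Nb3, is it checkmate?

After Nb3: white king on a1; in check: yes, from the black knight on b3.
White has 2 legal replies: Ka2, Kb1.
In check but a legal move exists → not checkmate.

no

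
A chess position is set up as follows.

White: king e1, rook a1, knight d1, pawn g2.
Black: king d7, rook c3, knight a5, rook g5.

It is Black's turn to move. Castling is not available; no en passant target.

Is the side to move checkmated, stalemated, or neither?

Black to move; black king on d7.
In check: no.
Legal moves for Black include: Ke8, Kd8, Kc8, Ke7, Kc7, Ke6, Kd6, Kc6, Rg8, Rg7, Rg6, Rh5, Rf5, Re5+, Rd5, Rgc5, Rb5, Rg4, ... (list truncated; more exist).
Black has legal moves and is not in check → neither.

neither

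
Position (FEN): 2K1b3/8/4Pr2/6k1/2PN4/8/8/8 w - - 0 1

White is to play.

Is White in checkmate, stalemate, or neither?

neither

White to move; white king on c8.
In check: no.
Legal moves for White: Kd8, Kb8, Kc7, Kb7, Nc6, Nf5, Nb5, Nf3+, Nb3, Ne2, Nc2, e7, c5.
White has 13 legal moves and is not in check → neither.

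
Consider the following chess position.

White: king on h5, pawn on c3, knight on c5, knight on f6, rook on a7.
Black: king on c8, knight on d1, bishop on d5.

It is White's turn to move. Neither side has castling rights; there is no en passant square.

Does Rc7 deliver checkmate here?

After Rc7: black king on c8; in check: yes, from the white rook on c7.
Black has 3 legal replies: Kd8, Kb8, Kxc7.
In check but a legal move exists → not checkmate.

no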